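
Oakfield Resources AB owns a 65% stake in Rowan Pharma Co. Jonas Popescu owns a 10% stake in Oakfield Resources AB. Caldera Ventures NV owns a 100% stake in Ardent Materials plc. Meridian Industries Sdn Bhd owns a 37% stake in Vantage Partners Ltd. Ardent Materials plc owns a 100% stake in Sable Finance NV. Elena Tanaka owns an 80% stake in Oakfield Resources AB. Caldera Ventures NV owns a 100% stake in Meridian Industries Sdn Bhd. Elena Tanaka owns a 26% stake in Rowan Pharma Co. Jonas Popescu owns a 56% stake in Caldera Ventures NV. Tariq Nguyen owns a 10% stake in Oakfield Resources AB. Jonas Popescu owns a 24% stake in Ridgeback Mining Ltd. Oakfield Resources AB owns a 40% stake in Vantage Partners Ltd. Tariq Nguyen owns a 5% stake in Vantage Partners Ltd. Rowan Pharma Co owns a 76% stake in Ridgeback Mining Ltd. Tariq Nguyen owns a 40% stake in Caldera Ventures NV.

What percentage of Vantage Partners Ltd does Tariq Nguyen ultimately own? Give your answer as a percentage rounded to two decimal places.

Tariq reaches Vantage along 3 paths.
Via Oakfield: 10% × 40% = 4%.
Via Caldera → Meridian: 40% × 100% × 37% = 14.8%.
Direct stake: 5% = 5%.
Total: 4% + 14.8% + 5% = 23.8%.
Rounded: 23.80%.

23.80%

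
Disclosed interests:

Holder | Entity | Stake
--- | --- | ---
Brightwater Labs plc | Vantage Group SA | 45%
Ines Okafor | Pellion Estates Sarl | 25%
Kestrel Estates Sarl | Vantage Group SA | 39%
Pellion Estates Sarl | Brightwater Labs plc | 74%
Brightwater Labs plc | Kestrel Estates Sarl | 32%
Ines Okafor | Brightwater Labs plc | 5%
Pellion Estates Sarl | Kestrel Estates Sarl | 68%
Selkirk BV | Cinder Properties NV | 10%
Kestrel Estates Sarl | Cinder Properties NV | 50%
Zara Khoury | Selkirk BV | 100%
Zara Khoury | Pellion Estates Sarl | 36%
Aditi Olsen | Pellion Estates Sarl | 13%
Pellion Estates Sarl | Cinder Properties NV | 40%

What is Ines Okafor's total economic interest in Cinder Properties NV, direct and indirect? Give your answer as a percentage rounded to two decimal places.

Ines reaches Cinder along 4 paths.
Via Brightwater → Kestrel: 5% × 32% × 50% = 0.8%.
Via Pellion → Brightwater → Kestrel: 25% × 74% × 32% × 50% = 2.96%.
Via Pellion → Kestrel: 25% × 68% × 50% = 8.5%.
Via Pellion: 25% × 40% = 10%.
Total: 0.8% + 2.96% + 8.5% + 10% = 22.26%.

22.26%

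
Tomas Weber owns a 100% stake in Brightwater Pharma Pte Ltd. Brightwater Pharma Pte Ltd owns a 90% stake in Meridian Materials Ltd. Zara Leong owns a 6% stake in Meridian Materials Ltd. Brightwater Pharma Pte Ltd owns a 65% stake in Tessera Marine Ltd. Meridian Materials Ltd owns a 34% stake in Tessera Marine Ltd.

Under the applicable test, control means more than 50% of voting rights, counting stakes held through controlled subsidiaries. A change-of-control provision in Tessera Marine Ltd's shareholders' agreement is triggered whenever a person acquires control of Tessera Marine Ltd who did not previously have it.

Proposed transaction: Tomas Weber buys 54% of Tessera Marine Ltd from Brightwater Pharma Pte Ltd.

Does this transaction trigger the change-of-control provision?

The purchase adds only to Tomas's holdings (Brightwater's stake shrinks), so Tomas is the only person who could newly come to control Tessera.
Tomas holds 100% of Brightwater, so Tomas controls Brightwater.
Brightwater holds 90% of Meridian, so Tomas controls Meridian.
Brightwater and Meridian together hold 65% + 34% = 99% of Tessera, so Tomas controls Tessera.
So Tomas already controls Tessera before the transaction.
After the purchase, Tomas holds 54% of Tessera directly, and Brightwater's stake falls to 11%.
Tomas controlled Tessera already, so this is not a new person acquiring control; every other person's position is unchanged or reduced.
No new person acquires control, so the clause is not triggered.

No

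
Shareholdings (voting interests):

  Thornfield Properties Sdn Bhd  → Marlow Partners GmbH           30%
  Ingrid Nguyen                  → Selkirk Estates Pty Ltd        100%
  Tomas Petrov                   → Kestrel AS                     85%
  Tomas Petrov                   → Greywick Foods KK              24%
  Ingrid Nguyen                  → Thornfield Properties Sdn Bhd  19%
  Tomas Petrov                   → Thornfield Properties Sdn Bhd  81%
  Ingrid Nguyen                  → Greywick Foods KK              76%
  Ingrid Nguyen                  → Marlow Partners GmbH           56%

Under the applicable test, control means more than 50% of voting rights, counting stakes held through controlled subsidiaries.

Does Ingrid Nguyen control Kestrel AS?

Ingrid holds 76% of Greywick, so Ingrid controls Greywick.
Ingrid holds 100% of Selkirk, so Ingrid controls Selkirk.
Ingrid holds 56% of Marlow, so Ingrid controls Marlow.
Neither Ingrid nor any entity Ingrid controls holds any voting interest in Kestrel.
So Ingrid does not control Kestrel.

No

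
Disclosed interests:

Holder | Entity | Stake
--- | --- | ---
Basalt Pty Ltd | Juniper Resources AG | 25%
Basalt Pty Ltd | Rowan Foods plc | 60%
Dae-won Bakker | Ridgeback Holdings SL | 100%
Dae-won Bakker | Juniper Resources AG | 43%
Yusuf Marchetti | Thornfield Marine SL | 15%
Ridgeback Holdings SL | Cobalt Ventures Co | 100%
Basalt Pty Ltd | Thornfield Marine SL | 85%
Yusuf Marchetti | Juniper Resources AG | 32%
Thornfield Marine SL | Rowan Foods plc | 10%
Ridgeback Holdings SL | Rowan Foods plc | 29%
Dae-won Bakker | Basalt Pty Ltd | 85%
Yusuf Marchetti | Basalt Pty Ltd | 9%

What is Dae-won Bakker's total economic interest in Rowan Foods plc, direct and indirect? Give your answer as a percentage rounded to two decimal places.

Dae-won reaches Rowan along 3 paths.
Via Basalt → Thornfield: 85% × 85% × 10% = 7.225%.
Via Basalt: 85% × 60% = 51%.
Via Ridgeback: 100% × 29% = 29%.
Total: 7.225% + 51% + 29% = 87.225%.
Rounded: 87.23%.

87.23%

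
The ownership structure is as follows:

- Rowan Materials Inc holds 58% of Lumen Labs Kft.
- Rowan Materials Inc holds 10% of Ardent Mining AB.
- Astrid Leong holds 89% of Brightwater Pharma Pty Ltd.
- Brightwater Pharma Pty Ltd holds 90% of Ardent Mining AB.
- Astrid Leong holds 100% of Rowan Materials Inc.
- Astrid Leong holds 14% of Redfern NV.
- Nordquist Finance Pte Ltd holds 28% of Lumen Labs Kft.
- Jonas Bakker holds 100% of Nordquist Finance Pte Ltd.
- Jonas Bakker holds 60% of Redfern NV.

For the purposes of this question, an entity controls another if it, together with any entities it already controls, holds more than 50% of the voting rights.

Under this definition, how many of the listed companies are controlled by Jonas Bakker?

2

Jonas holds 60% of Redfern, so Jonas controls Redfern.
Jonas holds 100% of Nordquist, so Jonas controls Nordquist.
No other company's threshold is met.
Jonas controls 2 companies.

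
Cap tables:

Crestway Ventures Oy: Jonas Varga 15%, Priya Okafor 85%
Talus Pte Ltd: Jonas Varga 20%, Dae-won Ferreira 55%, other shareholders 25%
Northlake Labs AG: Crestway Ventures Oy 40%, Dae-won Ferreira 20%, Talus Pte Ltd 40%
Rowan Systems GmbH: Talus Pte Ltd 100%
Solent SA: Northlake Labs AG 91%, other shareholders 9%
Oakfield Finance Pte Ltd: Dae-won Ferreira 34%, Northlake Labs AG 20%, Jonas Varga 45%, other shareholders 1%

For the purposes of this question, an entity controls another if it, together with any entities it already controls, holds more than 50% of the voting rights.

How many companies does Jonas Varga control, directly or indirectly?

Jonas's largest direct stake is 45% in Oakfield, which does not meet the threshold.
Jonas controls 0 companies.

0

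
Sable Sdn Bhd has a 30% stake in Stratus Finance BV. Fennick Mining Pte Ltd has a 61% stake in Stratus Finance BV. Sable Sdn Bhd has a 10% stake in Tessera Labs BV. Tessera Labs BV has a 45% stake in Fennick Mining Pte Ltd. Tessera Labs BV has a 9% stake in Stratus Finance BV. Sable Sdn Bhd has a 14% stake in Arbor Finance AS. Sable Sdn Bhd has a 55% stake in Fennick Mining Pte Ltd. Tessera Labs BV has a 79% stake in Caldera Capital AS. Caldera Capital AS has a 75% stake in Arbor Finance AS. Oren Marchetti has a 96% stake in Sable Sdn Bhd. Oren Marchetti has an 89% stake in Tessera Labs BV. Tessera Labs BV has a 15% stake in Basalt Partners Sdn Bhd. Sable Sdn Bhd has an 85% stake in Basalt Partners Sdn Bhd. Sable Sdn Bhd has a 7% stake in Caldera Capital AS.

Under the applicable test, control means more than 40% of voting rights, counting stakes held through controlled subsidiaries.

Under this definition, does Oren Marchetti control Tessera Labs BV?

Yes

Oren holds 96% of Sable, so Oren controls Sable.
Sable and Oren together hold 10% + 89% = 99% of Tessera, so Oren controls Tessera.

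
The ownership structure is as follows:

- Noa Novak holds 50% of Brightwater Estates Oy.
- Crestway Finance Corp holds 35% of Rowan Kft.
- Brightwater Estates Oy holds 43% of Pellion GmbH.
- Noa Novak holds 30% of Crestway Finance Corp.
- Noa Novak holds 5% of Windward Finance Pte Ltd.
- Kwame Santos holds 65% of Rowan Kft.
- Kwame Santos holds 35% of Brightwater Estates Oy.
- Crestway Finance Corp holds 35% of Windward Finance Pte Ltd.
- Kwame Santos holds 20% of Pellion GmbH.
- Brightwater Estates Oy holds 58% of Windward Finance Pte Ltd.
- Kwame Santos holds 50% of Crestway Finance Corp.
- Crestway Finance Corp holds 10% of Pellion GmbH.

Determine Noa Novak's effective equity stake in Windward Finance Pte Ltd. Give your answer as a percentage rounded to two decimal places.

44.50%

Noa reaches Windward along 3 paths.
Via Crestway: 30% × 35% = 10.5%.
Via Brightwater: 50% × 58% = 29%.
Direct stake: 5% = 5%.
Total: 10.5% + 29% + 5% = 44.5%.
Rounded: 44.50%.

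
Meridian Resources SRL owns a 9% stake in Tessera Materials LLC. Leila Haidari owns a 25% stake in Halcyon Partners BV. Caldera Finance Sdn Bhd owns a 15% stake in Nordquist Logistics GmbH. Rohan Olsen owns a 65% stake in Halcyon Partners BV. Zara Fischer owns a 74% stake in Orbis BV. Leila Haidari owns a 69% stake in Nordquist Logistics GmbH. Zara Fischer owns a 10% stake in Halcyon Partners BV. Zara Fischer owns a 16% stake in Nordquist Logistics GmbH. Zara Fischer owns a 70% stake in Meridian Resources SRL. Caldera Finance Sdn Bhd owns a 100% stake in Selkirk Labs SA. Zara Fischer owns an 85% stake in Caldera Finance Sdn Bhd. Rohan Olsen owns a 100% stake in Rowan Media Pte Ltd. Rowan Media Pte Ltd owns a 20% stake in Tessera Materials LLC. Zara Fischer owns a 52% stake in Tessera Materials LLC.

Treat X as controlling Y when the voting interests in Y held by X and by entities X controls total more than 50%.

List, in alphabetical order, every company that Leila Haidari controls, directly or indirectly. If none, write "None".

Nordquist Logistics GmbH

Leila holds 69% of Nordquist, so Leila controls Nordquist.
No other company's threshold is met.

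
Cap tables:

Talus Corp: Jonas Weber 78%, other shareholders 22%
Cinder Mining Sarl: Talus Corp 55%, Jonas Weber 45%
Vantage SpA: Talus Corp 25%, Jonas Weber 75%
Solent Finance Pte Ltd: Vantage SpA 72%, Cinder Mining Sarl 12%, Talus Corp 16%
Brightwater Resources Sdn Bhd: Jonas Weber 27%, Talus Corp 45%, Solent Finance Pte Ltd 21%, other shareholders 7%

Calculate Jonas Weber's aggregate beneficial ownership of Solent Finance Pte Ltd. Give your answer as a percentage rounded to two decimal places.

Jonas reaches Solent along 5 paths.
Via Talus → Vantage: 78% × 25% × 72% = 14.04%.
Via Vantage: 75% × 72% = 54%.
Via Talus → Cinder: 78% × 55% × 12% = 5.148%.
Via Cinder: 45% × 12% = 5.4%.
Via Talus: 78% × 16% = 12.48%.
Total: 14.04% + 54% + 5.148% + 5.4% + 12.48% = 91.068%.
Rounded: 91.07%.

91.07%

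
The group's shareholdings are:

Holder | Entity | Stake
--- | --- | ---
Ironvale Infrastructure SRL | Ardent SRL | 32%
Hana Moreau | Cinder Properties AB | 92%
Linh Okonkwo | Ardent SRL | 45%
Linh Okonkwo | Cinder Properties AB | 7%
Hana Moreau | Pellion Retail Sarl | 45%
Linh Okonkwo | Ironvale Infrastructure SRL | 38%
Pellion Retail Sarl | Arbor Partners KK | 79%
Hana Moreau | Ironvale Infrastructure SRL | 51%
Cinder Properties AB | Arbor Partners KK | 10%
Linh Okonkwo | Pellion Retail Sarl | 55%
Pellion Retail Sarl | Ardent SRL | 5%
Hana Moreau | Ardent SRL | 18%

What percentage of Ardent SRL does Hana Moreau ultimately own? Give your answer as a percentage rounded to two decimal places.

Hana reaches Ardent along 3 paths.
Via Ironvale: 51% × 32% = 16.32%.
Direct stake: 18% = 18%.
Via Pellion: 45% × 5% = 2.25%.
Total: 16.32% + 18% + 2.25% = 36.57%.

36.57%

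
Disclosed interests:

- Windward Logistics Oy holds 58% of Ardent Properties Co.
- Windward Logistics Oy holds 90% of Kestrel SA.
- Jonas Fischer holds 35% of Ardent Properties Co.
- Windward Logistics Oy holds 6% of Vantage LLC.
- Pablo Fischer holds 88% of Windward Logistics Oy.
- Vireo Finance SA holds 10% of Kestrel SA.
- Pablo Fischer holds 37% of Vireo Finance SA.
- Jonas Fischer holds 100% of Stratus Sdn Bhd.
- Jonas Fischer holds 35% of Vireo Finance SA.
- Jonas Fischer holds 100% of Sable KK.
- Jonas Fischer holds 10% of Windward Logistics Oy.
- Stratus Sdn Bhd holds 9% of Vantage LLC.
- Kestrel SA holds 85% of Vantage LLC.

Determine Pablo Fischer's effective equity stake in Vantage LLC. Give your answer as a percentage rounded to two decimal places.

75.75%

Pablo reaches Vantage along 3 paths.
Via Windward: 88% × 6% = 5.28%.
Via Windward → Kestrel: 88% × 90% × 85% = 67.32%.
Via Vireo → Kestrel: 37% × 10% × 85% = 3.145%.
Total: 5.28% + 67.32% + 3.145% = 75.745%.
Rounded: 75.75%.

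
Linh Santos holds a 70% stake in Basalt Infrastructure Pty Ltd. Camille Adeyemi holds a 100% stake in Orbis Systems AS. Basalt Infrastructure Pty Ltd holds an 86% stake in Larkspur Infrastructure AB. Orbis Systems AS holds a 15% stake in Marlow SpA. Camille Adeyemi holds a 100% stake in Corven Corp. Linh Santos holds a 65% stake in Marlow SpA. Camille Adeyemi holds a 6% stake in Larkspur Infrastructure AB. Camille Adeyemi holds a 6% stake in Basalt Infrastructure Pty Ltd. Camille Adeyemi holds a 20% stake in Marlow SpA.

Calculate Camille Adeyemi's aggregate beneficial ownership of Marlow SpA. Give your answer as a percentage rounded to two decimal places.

Camille reaches Marlow along 2 paths.
Via Orbis: 100% × 15% = 15%.
Direct stake: 20% = 20%.
Total: 15% + 20% = 35%.
Rounded: 35.00%.

35.00%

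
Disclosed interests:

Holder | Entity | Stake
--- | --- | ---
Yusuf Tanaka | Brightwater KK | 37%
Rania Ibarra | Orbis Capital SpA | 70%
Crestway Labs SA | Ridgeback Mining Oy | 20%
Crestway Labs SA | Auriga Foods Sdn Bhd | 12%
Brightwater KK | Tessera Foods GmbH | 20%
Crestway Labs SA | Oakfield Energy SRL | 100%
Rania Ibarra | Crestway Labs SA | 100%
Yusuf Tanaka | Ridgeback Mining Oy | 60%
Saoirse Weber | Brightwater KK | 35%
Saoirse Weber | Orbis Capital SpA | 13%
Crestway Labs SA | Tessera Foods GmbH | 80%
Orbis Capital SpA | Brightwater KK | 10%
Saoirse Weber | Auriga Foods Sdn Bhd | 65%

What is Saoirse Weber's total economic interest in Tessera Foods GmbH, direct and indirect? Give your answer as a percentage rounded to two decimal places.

7.26%

Saoirse reaches Tessera along 2 paths.
Via Brightwater: 35% × 20% = 7%.
Via Orbis → Brightwater: 13% × 10% × 20% = 0.26%.
Total: 7% + 0.26% = 7.26%.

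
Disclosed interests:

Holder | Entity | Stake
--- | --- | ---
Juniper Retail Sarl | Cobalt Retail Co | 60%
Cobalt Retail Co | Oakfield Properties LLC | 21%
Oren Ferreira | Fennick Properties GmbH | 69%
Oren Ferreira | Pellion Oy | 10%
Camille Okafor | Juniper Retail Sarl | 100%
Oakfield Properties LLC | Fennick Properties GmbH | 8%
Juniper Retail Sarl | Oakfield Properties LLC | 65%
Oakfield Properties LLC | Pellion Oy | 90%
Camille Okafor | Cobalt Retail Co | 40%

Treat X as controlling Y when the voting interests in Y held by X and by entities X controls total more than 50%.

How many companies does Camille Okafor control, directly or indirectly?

Camille holds 100% of Juniper, so Camille controls Juniper.
Camille and Juniper together hold 40% + 60% = 100% of Cobalt, so Camille controls Cobalt.
Cobalt and Juniper together hold 21% + 65% = 86% of Oakfield, so Camille controls Oakfield.
Oakfield holds 90% of Pellion, so Camille controls Pellion.
No other company's threshold is met.
Camille controls 4 companies.

4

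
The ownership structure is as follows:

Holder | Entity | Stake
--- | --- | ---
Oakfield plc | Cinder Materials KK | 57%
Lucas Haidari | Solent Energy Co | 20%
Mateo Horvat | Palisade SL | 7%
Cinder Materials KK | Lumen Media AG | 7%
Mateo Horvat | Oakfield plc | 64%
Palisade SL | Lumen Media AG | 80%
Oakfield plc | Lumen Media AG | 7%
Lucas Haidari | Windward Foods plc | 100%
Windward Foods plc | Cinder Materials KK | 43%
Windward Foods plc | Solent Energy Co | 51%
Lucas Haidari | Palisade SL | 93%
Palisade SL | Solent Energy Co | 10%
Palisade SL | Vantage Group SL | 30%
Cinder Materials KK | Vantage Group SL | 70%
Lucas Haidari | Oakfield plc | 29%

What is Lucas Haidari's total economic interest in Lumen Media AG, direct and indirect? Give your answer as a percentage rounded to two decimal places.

Lucas reaches Lumen along 4 paths.
Via Oakfield: 29% × 7% = 2.03%.
Via Windward → Cinder: 100% × 43% × 7% = 3.01%.
Via Oakfield → Cinder: 29% × 57% × 7% = 1.1571%.
Via Palisade: 93% × 80% = 74.4%.
Total: 2.03% + 3.01% + 1.1571% + 74.4% = 80.5971%.
Rounded: 80.60%.

80.60%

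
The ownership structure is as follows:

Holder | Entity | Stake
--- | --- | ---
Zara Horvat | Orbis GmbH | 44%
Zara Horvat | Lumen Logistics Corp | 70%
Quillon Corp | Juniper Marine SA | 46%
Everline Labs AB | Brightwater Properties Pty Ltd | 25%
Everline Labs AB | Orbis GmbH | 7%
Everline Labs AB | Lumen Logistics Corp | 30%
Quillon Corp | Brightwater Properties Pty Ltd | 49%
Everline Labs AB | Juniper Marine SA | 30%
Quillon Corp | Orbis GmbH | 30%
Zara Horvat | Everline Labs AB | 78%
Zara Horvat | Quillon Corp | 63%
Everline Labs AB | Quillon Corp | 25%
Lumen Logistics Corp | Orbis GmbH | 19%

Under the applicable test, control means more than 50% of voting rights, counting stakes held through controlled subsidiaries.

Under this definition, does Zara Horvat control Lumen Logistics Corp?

Yes

Zara holds 78% of Everline, so Zara controls Everline.
Zara and Everline together hold 70% + 30% = 100% of Lumen, so Zara controls Lumen.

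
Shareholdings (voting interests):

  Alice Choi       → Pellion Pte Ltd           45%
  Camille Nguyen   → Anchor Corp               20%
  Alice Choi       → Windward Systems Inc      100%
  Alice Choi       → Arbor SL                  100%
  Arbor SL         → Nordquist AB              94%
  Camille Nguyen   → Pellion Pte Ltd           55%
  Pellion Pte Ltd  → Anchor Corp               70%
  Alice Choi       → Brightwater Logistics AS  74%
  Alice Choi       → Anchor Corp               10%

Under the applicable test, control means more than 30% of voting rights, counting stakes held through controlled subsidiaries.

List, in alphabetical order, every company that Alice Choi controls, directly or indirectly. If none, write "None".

Anchor Corp, Arbor SL, Brightwater Logistics AS, Nordquist AB, Pellion Pte Ltd, Windward Systems Inc

Alice holds 45% of Pellion, so Alice controls Pellion.
Alice holds 100% of Windward, so Alice controls Windward.
Alice holds 100% of Arbor, so Alice controls Arbor.
Arbor holds 94% of Nordquist, so Alice controls Nordquist.
Alice holds 74% of Brightwater, so Alice controls Brightwater.
Pellion and Alice together hold 70% + 10% = 80% of Anchor, so Alice controls Anchor.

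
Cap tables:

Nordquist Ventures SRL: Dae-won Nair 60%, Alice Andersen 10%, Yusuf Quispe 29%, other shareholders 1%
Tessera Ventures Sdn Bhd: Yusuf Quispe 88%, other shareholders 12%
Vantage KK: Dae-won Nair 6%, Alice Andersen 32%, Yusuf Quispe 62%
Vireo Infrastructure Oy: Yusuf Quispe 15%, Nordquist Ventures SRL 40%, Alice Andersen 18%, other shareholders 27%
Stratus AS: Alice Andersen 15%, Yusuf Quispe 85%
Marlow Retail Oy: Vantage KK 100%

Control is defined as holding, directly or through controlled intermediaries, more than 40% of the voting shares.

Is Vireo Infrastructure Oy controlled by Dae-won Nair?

No

Dae-won holds 60% of Nordquist, so Dae-won controls Nordquist.
In Vireo, Dae-won's side holds only 40%, not > 40%.
So Dae-won does not control Vireo.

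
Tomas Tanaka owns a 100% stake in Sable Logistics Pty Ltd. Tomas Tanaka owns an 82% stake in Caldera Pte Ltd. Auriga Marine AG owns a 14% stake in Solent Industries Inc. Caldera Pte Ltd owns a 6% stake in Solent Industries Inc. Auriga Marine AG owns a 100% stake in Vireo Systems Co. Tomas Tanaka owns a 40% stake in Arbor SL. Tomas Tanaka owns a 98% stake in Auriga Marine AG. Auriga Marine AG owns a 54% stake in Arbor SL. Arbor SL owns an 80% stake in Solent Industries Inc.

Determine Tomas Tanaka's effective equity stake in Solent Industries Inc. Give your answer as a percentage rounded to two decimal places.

Tomas reaches Solent along 4 paths.
Via Arbor: 40% × 80% = 32%.
Via Auriga → Arbor: 98% × 54% × 80% = 42.336%.
Via Caldera: 82% × 6% = 4.92%.
Via Auriga: 98% × 14% = 13.72%.
Total: 32% + 42.336% + 4.92% + 13.72% = 92.976%.
Rounded: 92.98%.

92.98%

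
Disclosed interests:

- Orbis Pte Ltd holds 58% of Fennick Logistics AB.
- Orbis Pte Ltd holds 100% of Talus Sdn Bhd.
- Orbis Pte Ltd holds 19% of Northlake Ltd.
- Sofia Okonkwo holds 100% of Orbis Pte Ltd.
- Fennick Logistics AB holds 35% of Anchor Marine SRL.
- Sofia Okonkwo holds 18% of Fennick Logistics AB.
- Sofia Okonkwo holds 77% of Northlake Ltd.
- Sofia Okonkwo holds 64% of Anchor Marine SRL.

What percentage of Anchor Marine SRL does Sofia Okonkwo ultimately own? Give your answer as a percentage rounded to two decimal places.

Sofia reaches Anchor along 3 paths.
Via Orbis → Fennick: 100% × 58% × 35% = 20.3%.
Via Fennick: 18% × 35% = 6.3%.
Direct stake: 64% = 64%.
Total: 20.3% + 6.3% + 64% = 90.6%.
Rounded: 90.60%.

90.60%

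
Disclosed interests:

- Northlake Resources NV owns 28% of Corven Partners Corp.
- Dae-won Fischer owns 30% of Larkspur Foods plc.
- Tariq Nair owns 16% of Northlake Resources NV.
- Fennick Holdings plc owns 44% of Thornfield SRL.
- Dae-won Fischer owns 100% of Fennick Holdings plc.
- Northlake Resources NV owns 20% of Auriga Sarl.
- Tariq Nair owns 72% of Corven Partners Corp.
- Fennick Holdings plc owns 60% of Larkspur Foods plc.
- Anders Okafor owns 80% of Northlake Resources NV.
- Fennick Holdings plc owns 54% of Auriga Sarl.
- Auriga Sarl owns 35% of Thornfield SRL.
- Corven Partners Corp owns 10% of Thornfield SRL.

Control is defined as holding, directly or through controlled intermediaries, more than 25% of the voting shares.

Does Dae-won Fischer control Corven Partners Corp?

No

Dae-won holds 100% of Fennick, so Dae-won controls Fennick.
Fennick holds 54% of Auriga, so Dae-won controls Auriga.
Auriga and Fennick together hold 35% + 44% = 79% of Thornfield, so Dae-won controls Thornfield.
Fennick and Dae-won together hold 60% + 30% = 90% of Larkspur, so Dae-won controls Larkspur.
Neither Dae-won nor any entity Dae-won controls holds any voting interest in Corven.
So Dae-won does not control Corven.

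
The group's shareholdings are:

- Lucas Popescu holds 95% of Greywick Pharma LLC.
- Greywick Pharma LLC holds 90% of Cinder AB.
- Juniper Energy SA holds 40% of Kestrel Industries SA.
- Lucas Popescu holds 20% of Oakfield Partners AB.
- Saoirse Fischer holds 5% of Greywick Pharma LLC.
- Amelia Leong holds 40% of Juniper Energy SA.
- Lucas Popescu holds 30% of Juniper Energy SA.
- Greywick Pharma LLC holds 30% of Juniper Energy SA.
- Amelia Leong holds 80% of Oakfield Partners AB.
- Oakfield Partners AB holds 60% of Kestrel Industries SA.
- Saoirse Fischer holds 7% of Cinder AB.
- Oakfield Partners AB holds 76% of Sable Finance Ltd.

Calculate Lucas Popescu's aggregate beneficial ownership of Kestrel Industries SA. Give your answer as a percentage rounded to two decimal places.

Lucas reaches Kestrel along 3 paths.
Via Juniper: 30% × 40% = 12%.
Via Greywick → Juniper: 95% × 30% × 40% = 11.4%.
Via Oakfield: 20% × 60% = 12%.
Total: 12% + 11.4% + 12% = 35.4%.
Rounded: 35.40%.

35.40%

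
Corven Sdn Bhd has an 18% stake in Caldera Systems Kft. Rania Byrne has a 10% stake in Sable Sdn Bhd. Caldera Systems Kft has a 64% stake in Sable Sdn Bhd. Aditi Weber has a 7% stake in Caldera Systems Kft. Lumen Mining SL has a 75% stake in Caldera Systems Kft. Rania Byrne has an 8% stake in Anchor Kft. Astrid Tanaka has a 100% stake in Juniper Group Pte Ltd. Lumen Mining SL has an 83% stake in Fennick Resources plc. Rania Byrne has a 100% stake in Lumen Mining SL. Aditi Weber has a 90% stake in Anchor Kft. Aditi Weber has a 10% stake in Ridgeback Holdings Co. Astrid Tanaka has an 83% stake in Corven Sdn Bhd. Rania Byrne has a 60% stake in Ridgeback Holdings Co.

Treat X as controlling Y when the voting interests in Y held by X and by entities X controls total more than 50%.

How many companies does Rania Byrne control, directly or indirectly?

5

Rania holds 100% of Lumen, so Rania controls Lumen.
Lumen holds 83% of Fennick, so Rania controls Fennick.
Rania holds 60% of Ridgeback, so Rania controls Ridgeback.
Lumen holds 75% of Caldera, so Rania controls Caldera.
Caldera and Rania together hold 64% + 10% = 74% of Sable, so Rania controls Sable.
No other company's threshold is met.
Rania controls 5 companies.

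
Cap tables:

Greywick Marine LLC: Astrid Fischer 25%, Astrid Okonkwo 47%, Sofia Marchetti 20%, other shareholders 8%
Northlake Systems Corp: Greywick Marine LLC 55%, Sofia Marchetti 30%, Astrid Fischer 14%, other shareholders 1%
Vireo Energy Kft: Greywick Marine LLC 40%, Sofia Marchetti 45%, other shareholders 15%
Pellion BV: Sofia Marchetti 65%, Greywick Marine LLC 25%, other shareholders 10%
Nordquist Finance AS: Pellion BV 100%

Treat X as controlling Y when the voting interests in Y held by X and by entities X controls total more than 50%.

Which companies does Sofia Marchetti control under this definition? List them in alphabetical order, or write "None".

Nordquist Finance AS, Pellion BV

Sofia holds 65% of Pellion, so Sofia controls Pellion.
Pellion holds 100% of Nordquist, so Sofia controls Nordquist.
No other company's threshold is met.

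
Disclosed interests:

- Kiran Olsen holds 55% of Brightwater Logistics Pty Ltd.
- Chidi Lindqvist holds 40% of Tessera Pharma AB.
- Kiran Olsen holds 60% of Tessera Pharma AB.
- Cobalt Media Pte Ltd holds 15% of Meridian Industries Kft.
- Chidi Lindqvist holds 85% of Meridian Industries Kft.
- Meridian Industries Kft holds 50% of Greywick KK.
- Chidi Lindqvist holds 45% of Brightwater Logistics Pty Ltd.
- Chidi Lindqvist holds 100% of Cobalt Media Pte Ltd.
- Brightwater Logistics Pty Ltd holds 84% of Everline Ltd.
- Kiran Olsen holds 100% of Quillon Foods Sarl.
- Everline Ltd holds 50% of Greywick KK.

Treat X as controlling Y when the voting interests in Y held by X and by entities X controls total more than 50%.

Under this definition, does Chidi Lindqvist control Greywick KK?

Chidi holds 100% of Cobalt, so Chidi controls Cobalt.
Chidi and Cobalt together hold 85% + 15% = 100% of Meridian, so Chidi controls Meridian.
In Greywick, Chidi's side holds only 50%, not > 50%.
So Chidi does not control Greywick.

No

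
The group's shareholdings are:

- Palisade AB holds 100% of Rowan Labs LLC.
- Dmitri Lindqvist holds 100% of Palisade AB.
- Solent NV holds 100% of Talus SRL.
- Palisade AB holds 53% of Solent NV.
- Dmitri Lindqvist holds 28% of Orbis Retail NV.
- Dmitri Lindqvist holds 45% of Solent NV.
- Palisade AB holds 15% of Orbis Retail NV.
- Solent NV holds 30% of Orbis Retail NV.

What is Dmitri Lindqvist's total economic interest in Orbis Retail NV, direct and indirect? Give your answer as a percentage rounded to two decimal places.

72.40%

Dmitri reaches Orbis along 4 paths.
Via Solent: 45% × 30% = 13.5%.
Via Palisade → Solent: 100% × 53% × 30% = 15.9%.
Via Palisade: 100% × 15% = 15%.
Direct stake: 28% = 28%.
Total: 13.5% + 15.9% + 15% + 28% = 72.4%.
Rounded: 72.40%.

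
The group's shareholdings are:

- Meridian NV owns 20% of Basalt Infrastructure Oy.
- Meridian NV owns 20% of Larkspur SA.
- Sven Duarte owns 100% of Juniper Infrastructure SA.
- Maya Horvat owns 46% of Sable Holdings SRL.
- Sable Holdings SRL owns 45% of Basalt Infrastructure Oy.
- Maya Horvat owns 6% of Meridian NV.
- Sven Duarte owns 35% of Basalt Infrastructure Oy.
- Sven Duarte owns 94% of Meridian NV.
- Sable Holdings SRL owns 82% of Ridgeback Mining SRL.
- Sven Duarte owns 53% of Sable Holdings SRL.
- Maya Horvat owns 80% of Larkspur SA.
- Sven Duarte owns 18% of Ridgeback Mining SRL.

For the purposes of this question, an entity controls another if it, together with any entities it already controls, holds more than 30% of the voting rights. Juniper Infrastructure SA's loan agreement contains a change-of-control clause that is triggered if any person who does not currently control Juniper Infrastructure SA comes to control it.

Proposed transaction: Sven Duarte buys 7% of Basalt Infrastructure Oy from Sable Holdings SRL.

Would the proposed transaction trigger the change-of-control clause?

The purchase adds only to Sven's holdings (Sable's stake shrinks), so Sven is the only person who could newly come to control Juniper.
Sven holds 100% of Juniper, so Sven controls Juniper.
So Sven already controls Juniper before the transaction.
After the purchase, Sven's direct stake in Basalt rises to 35% + 7% = 42%, and Sable's stake falls to 38%.
Sven controlled Juniper already, so this is not a new person acquiring control; every other person's position is unchanged or reduced.
No new person acquires control, so the clause is not triggered.

No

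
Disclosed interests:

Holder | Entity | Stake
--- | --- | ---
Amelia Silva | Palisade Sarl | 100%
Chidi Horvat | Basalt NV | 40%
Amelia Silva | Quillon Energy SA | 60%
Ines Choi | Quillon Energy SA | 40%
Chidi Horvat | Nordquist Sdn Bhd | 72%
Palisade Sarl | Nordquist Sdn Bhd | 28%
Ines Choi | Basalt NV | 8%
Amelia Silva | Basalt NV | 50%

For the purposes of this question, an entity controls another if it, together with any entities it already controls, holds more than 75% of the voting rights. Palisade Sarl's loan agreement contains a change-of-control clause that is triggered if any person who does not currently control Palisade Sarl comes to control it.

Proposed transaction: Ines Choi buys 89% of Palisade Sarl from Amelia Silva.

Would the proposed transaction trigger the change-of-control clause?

The purchase adds only to Ines's holdings (Amelia's stake shrinks), so Ines is the only person who could newly come to control Palisade.
Ines's largest direct stake is 40% in Quillon, which does not meet the threshold, so Ines controls no company.
Neither Ines nor any entity Ines controls holds any voting interest in Palisade.
So before the transaction, Ines does not control Palisade.
After the purchase, Ines holds 89% of Palisade directly, and Amelia's stake falls to 11%.
Ines holds 89% of Palisade, so Ines controls Palisade.
Ines did not control Palisade before and does after, so the clause is triggered.

Yes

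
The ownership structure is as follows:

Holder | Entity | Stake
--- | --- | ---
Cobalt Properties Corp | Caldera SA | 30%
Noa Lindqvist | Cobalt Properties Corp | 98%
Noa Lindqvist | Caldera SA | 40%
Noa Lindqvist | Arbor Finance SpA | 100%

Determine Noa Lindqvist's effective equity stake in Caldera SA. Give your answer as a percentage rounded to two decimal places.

Noa reaches Caldera along 2 paths.
Via Cobalt: 98% × 30% = 29.4%.
Direct stake: 40% = 40%.
Total: 29.4% + 40% = 69.4%.
Rounded: 69.40%.

69.40%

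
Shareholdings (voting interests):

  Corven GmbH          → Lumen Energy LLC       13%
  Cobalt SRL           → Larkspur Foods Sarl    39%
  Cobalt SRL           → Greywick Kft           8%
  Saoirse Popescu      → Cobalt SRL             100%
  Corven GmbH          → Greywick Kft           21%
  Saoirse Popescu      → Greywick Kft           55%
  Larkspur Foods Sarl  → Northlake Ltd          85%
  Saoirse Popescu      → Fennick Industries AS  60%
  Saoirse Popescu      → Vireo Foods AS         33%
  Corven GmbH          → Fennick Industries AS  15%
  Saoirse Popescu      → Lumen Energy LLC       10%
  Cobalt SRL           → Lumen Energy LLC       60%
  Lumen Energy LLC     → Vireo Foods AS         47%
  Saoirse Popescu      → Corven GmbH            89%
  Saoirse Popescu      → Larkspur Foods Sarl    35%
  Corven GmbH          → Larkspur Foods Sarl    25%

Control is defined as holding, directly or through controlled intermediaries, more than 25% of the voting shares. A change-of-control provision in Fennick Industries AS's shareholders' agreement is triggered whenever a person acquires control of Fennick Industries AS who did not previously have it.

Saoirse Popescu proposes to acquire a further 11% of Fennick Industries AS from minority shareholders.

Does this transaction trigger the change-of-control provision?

No

The purchase changes only Saoirse's holdings, so Saoirse is the only person who could newly come to control Fennick.
Saoirse holds 89% of Corven, so Saoirse controls Corven.
Saoirse and Corven together hold 60% + 15% = 75% of Fennick, so Saoirse controls Fennick.
So Saoirse already controls Fennick before the transaction.
After the purchase, Saoirse's direct stake in Fennick rises to 60% + 11% = 71%.
Saoirse controlled Fennick already, so this is not a new person acquiring control; every other person's position is unchanged or reduced.
No new person acquires control, so the clause is not triggered.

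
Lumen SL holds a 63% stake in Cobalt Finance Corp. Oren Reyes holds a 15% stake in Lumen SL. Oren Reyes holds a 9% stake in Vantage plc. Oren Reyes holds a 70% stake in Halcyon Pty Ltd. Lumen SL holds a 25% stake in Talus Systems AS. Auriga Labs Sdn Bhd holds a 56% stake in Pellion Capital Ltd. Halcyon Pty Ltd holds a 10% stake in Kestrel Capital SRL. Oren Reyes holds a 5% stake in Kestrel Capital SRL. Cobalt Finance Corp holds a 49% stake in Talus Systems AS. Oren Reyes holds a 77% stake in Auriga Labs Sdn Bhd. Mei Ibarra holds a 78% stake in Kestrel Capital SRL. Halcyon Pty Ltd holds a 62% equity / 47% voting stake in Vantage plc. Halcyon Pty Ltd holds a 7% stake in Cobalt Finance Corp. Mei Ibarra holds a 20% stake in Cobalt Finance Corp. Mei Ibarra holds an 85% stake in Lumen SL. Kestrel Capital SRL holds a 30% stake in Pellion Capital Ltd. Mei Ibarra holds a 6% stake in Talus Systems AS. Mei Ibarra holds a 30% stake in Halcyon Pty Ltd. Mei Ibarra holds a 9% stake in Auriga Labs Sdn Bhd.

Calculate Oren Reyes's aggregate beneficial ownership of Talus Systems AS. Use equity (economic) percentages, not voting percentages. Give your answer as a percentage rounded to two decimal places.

Oren reaches Talus along 3 paths.
Via Lumen → Cobalt: 15% × 63% × 49% = 4.6305%.
Via Halcyon → Cobalt: 70% × 7% × 49% = 2.401%.
Via Lumen: 15% × 25% = 3.75%.
Total: 4.6305% + 2.401% + 3.75% = 10.7815%.
Rounded: 10.78%.

10.78%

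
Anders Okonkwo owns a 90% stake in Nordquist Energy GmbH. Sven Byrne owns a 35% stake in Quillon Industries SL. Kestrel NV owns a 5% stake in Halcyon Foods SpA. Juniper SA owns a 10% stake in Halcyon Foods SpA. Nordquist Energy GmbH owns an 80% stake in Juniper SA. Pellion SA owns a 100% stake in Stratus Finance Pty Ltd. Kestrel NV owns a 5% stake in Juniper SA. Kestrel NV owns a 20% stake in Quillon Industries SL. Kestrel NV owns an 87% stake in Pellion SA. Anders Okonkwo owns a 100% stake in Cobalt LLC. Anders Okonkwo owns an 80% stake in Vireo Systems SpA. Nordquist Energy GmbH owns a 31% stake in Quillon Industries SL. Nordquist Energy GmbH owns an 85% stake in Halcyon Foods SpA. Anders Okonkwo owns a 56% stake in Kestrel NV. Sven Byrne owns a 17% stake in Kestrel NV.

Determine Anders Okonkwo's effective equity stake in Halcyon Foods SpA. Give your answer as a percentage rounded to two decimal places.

Anders reaches Halcyon along 4 paths.
Via Kestrel → Juniper: 56% × 5% × 10% = 0.28%.
Via Nordquist → Juniper: 90% × 80% × 10% = 7.2%.
Via Nordquist: 90% × 85% = 76.5%.
Via Kestrel: 56% × 5% = 2.8%.
Total: 0.28% + 7.2% + 76.5% + 2.8% = 86.78%.

86.78%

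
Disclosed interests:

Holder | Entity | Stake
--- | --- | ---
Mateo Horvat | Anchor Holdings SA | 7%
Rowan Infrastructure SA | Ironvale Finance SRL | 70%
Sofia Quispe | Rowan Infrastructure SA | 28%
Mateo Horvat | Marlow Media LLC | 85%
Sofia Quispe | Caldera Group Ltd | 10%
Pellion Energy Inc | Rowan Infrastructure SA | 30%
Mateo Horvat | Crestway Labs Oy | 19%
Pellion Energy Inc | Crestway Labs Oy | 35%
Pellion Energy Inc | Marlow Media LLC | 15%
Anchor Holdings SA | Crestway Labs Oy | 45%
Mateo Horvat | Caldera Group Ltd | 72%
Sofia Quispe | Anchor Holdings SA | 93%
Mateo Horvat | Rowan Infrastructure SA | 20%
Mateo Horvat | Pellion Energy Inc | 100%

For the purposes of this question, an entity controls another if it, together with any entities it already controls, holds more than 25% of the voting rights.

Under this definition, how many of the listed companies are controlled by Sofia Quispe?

4

Sofia holds 28% of Rowan, so Sofia controls Rowan.
Sofia holds 93% of Anchor, so Sofia controls Anchor.
Rowan holds 70% of Ironvale, so Sofia controls Ironvale.
Anchor holds 45% of Crestway, so Sofia controls Crestway.
No other company's threshold is met.
Sofia controls 4 companies.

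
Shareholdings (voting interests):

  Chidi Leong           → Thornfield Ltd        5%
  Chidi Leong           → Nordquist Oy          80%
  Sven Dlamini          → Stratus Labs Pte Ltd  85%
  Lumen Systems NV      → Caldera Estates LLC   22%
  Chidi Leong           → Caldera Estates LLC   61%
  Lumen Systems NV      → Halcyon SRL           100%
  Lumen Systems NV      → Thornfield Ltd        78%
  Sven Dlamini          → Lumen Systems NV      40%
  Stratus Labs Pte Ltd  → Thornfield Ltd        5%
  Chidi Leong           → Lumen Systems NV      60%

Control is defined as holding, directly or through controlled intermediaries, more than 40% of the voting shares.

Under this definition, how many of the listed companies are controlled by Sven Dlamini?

Sven holds 85% of Stratus, so Sven controls Stratus.
No other company's threshold is met.
Sven controls 1 company.

1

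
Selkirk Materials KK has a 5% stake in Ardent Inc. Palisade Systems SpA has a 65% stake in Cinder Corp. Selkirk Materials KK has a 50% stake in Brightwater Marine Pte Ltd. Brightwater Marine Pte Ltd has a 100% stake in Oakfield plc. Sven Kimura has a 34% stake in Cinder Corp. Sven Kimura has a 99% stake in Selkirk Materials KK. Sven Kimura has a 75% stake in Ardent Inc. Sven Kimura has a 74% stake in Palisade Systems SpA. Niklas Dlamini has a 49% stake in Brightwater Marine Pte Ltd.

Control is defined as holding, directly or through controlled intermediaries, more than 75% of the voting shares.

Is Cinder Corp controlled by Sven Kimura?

Sven holds 99% of Selkirk, so Sven controls Selkirk.
Sven and Selkirk together hold 75% + 5% = 80% of Ardent, so Sven controls Ardent.
In Cinder, Sven's side holds only 34%, not > 75%.
So Sven does not control Cinder.

No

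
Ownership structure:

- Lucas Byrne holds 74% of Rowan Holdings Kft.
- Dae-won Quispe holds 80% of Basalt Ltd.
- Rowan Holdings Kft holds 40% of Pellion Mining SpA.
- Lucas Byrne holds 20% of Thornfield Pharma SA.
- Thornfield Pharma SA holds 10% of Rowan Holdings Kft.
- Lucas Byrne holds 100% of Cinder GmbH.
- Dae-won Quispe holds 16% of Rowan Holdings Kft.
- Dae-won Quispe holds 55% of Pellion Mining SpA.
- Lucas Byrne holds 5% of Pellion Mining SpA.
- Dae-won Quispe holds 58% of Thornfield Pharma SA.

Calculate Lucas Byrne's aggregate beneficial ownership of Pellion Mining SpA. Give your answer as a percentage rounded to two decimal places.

Lucas reaches Pellion along 3 paths.
Direct stake: 5% = 5%.
Via Rowan: 74% × 40% = 29.6%.
Via Thornfield → Rowan: 20% × 10% × 40% = 0.8%.
Total: 5% + 29.6% + 0.8% = 35.4%.
Rounded: 35.40%.

35.40%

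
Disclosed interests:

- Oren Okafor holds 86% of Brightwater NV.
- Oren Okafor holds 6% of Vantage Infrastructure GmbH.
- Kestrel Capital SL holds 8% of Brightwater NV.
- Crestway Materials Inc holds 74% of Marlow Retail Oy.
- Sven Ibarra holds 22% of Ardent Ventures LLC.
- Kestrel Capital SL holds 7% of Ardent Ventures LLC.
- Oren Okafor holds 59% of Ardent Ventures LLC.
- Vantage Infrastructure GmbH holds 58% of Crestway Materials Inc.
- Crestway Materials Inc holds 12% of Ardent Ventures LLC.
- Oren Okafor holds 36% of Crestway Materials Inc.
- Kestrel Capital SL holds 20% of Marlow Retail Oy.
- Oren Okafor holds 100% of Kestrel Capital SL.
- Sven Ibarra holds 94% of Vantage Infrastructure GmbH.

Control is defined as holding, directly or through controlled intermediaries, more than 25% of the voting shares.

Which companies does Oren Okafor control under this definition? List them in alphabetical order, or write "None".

Ardent Ventures LLC, Brightwater NV, Crestway Materials Inc, Kestrel Capital SL, Marlow Retail Oy

Oren holds 100% of Kestrel, so Oren controls Kestrel.
Oren and Kestrel together hold 86% + 8% = 94% of Brightwater, so Oren controls Brightwater.
Oren holds 36% of Crestway, so Oren controls Crestway.
Oren and Kestrel and Crestway together hold 59% + 7% + 12% = 78% of Ardent, so Oren controls Ardent.
Crestway and Kestrel together hold 74% + 20% = 94% of Marlow, so Oren controls Marlow.
No other company's threshold is met.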